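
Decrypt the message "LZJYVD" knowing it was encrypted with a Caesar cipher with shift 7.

Step 1: Reverse the shift by subtracting 7 from each letter position.
  L (position 11) -> position (11-7) mod 26 = 4 -> E
  Z (position 25) -> position (25-7) mod 26 = 18 -> S
  J (position 9) -> position (9-7) mod 26 = 2 -> C
  Y (position 24) -> position (24-7) mod 26 = 17 -> R
  V (position 21) -> position (21-7) mod 26 = 14 -> O
  D (position 3) -> position (3-7) mod 26 = 22 -> W
Decrypted message: ESCROW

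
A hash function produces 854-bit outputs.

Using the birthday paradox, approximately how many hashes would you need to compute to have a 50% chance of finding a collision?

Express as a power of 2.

Step 1: The birthday paradox gives collision probability ~50% after sqrt(2^n) = 2^(n/2) hashes.
Step 2: For 854-bit output: 2^(854/2) = 2^427.
Step 3: Approximately 2^427 hash computations needed.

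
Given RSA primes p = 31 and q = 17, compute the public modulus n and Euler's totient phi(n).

Step 1: n = p * q = 31 * 17 = 527.
Step 2: phi(n) = (p-1)(q-1) = 30 * 16 = 480.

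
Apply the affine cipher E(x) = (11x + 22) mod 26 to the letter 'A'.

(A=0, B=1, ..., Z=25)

Step 1: Convert 'A' to number: x = 0.
Step 2: E(0) = (11 * 0 + 22) mod 26 = 22 mod 26 = 22.
Step 3: Convert 22 back to letter: W.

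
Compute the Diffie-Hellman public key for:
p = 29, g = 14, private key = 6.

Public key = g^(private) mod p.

Step 1: A = g^a mod p = 14^6 mod 29.
  14^1 mod 29 = 14
  14^2 mod 29 = (14 * 14) mod 29 = 22
  14^3 mod 29 = (22 * 14) mod 29 = 18
  14^4 mod 29 = (18 * 14) mod 29 = 20
  14^5 mod 29 = (20 * 14) mod 29 = 19
  14^6 mod 29 = (19 * 14) mod 29 = 5
Result: A = 5.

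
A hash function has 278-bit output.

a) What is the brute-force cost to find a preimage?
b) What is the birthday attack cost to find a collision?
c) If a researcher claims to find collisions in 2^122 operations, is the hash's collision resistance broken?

Step 1: Preimage resistance requires brute-force of 2^278 operations.
Step 2: Collision resistance (birthday bound) = 2^(278/2) = 2^139.
Step 3: The claimed attack costs 2^122 operations.
Step 4: Since 2^122 < 2^139, the claimed attack beats the generic birthday bound, so collision resistance is broken.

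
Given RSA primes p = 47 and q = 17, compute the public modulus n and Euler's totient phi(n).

Step 1: n = p * q = 47 * 17 = 799.
Step 2: phi(n) = (p-1)(q-1) = 46 * 16 = 736.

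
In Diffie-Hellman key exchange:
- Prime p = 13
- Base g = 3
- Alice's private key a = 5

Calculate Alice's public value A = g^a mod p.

Step 1: A = g^a mod p = 3^5 mod 13.
  3^1 mod 13 = 3
  3^2 mod 13 = (3 * 3) mod 13 = 9
  3^3 mod 13 = (9 * 3) mod 13 = 1
  3^4 mod 13 = (1 * 3) mod 13 = 3
  3^5 mod 13 = (3 * 3) mod 13 = 9
Result: A = 9.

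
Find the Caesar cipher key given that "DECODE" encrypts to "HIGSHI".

Step 1: Compare first letters: D (position 3) -> H (position 7).
Step 2: Shift = (7 - 3) mod 26 = 4.
The shift value is 4.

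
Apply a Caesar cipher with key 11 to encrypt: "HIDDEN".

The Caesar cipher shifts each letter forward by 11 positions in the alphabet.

Step 1: For each letter, shift forward by 11 positions (mod 26).
  H (position 7) -> position (7+11) mod 26 = 18 -> S
  I (position 8) -> position (8+11) mod 26 = 19 -> T
  D (position 3) -> position (3+11) mod 26 = 14 -> O
  D (position 3) -> position (3+11) mod 26 = 14 -> O
  E (position 4) -> position (4+11) mod 26 = 15 -> P
  N (position 13) -> position (13+11) mod 26 = 24 -> Y
Result: STOOPY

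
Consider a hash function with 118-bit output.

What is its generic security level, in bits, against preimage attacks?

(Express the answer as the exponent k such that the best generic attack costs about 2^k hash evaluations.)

Step 1: The hash has a 118-bit output.
Step 2: Preimage resistance means: given a digest h(x), it should be infeasible to find any input that hashes to it.
With a 118-bit output there are 2^118 possible digests, so a generic brute-force preimage search costs about 2^118 evaluations.
Step 3: Security level = 118 bits.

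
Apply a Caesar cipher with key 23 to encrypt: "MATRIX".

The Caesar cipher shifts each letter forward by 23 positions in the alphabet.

Step 1: For each letter, shift forward by 23 positions (mod 26).
  M (position 12) -> position (12+23) mod 26 = 9 -> J
  A (position 0) -> position (0+23) mod 26 = 23 -> X
  T (position 19) -> position (19+23) mod 26 = 16 -> Q
  R (position 17) -> position (17+23) mod 26 = 14 -> O
  I (position 8) -> position (8+23) mod 26 = 5 -> F
  X (position 23) -> position (23+23) mod 26 = 20 -> U
Result: JXQOFU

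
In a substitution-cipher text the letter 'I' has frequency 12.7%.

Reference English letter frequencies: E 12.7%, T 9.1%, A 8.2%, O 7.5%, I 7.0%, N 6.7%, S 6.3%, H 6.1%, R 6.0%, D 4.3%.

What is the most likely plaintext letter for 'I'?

Step 1: The observed frequency is 12.7%.
Step 2: Compare with English frequencies:
  E: 12.7% (difference: 0.0%) <-- closest
  T: 9.1% (difference: 3.6%)
  A: 8.2% (difference: 4.5%)
  O: 7.5% (difference: 5.2%)
  I: 7.0% (difference: 5.7%)
  N: 6.7% (difference: 6.0%)
  S: 6.3% (difference: 6.4%)
  H: 6.1% (difference: 6.6%)
  R: 6.0% (difference: 6.7%)
  D: 4.3% (difference: 8.4%)
Step 3: 'I' most likely represents 'E' (frequency 12.7%).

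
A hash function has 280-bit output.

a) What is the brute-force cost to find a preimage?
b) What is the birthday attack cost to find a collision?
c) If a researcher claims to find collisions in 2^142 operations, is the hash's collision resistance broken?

Step 1: Preimage resistance requires brute-force of 2^280 operations.
Step 2: Collision resistance (birthday bound) = 2^(280/2) = 2^140.
Step 3: The claimed attack costs 2^142 operations.
Step 4: Since 2^142 >= 2^140, the claimed attack is no faster than the generic birthday attack, so this does not break collision resistance.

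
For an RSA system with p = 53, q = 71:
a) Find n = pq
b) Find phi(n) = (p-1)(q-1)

Step 1: n = p * q = 53 * 71 = 3763.
Step 2: phi(n) = (p-1)(q-1) = 52 * 70 = 3640.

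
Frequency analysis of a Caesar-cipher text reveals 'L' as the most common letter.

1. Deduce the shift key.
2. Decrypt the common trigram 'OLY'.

Step 1: In English, 'E' is the most frequent letter (12.7%).
Step 2: The most frequent ciphertext letter is 'L' (position 11).
Step 3: Shift = (11 - 4) mod 26 = 7.
Step 4: Decrypt 'OLY' by shifting back 7:
  O -> H
  L -> E
  Y -> R
Step 5: 'OLY' decrypts to 'HER'.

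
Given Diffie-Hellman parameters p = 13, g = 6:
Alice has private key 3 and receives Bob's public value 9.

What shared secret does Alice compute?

Step 1: s = B^a mod p = 9^3 mod 13.
  9^1 mod 13 = 9
  9^2 mod 13 = (9 * 9) mod 13 = 3
  9^3 mod 13 = (3 * 9) mod 13 = 1
Result: shared secret = 1.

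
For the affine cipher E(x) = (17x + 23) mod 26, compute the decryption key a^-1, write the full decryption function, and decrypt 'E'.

Step 1: Find a^-1, the modular inverse of 17 mod 26.
Step 2: We need 17 * a^-1 = 1 (mod 26).
Step 3: 17 * 23 = 391 = 15 * 26 + 1, so a^-1 = 23.
Step 4: D(y) = 23(y - 23) mod 26.
Step 5: Apply to 'E' (y = 4): D(4) = 23 * (4 - 23) mod 26 = 23 * -19 mod 26 = 5 -> 'F'.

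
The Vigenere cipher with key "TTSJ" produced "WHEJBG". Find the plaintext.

Step 1: Extend key: TTSJTT
Step 2: Decrypt each letter (c - k) mod 26:
  W(22) - T(19) = (22-19) mod 26 = 3 = D
  H(7) - T(19) = (7-19) mod 26 = 14 = O
  E(4) - S(18) = (4-18) mod 26 = 12 = M
  J(9) - J(9) = (9-9) mod 26 = 0 = A
  B(1) - T(19) = (1-19) mod 26 = 8 = I
  G(6) - T(19) = (6-19) mod 26 = 13 = N
Plaintext: DOMAIN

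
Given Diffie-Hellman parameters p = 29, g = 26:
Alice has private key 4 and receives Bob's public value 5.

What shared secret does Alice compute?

Step 1: s = B^a mod p = 5^4 mod 29.
  5^1 mod 29 = 5
  5^2 mod 29 = (5 * 5) mod 29 = 25
  5^3 mod 29 = (25 * 5) mod 29 = 9
  5^4 mod 29 = (9 * 5) mod 29 = 16
Result: shared secret = 16.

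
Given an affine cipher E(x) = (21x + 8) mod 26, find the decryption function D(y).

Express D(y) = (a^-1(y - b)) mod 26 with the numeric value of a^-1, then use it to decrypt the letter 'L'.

Step 1: Find a^-1, the modular inverse of 21 mod 26.
Step 2: We need 21 * a^-1 = 1 (mod 26).
Step 3: 21 * 5 = 105 = 4 * 26 + 1, so a^-1 = 5.
Step 4: D(y) = 5(y - 8) mod 26.
Step 5: Apply to 'L' (y = 11): D(11) = 5 * (11 - 8) mod 26 = 5 * 3 mod 26 = 15 -> 'P'.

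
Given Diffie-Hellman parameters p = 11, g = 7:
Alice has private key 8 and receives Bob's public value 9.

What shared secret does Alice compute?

Step 1: s = B^a mod p = 9^8 mod 11.
  9^1 mod 11 = 9
  9^2 mod 11 = (9 * 9) mod 11 = 4
  9^3 mod 11 = (4 * 9) mod 11 = 3
  9^4 mod 11 = (3 * 9) mod 11 = 5
  9^5 mod 11 = (5 * 9) mod 11 = 1
  9^6 mod 11 = (1 * 9) mod 11 = 9
  9^7 mod 11 = (9 * 9) mod 11 = 4
  9^8 mod 11 = (4 * 9) mod 11 = 3
Result: shared secret = 3.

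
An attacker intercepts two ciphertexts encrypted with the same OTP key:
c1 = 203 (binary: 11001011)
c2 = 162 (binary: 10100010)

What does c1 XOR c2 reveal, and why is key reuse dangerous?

Step 1: c1 XOR c2 = (m1 XOR k) XOR (m2 XOR k).
Step 2: By XOR associativity/commutativity: = m1 XOR m2 XOR k XOR k = m1 XOR m2.
Step 3: 11001011 XOR 10100010 = 01101001 = 105.
Step 4: The key cancels out! An attacker learns m1 XOR m2 = 105, revealing the relationship between plaintexts.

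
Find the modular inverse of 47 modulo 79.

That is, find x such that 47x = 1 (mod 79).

Step 1: We need x such that 47 * x = 1 (mod 79).
Step 2: Using the extended Euclidean algorithm or trial:
  47 * 37 = 1739 = 22 * 79 + 1.
Step 3: Since 1739 mod 79 = 1, the inverse is x = 37.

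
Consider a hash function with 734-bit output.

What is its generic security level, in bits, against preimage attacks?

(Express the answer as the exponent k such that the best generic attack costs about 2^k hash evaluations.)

Step 1: The hash has a 734-bit output.
Step 2: Preimage resistance means: given a digest h(x), it should be infeasible to find any input that hashes to it.
With a 734-bit output there are 2^734 possible digests, so a generic brute-force preimage search costs about 2^734 evaluations.
Step 3: Security level = 734 bits.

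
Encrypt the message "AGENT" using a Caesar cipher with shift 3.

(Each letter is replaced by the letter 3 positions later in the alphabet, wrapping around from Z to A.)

Step 1: For each letter, shift forward by 3 positions (mod 26).
  A (position 0) -> position (0+3) mod 26 = 3 -> D
  G (position 6) -> position (6+3) mod 26 = 9 -> J
  E (position 4) -> position (4+3) mod 26 = 7 -> H
  N (position 13) -> position (13+3) mod 26 = 16 -> Q
  T (position 19) -> position (19+3) mod 26 = 22 -> W
Result: DJHQW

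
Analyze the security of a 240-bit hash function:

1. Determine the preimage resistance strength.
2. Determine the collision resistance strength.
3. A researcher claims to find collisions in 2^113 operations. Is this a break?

Step 1: Preimage resistance requires brute-force of 2^240 operations.
Step 2: Collision resistance (birthday bound) = 2^(240/2) = 2^120.
Step 3: The claimed attack costs 2^113 operations.
Step 4: Since 2^113 < 2^120, the claimed attack beats the generic birthday bound, so collision resistance is broken.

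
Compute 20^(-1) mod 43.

Step 1: We need x such that 20 * x = 1 (mod 43).
Step 2: Using the extended Euclidean algorithm or trial:
  20 * 28 = 560 = 13 * 43 + 1.
Step 3: Since 560 mod 43 = 1, the inverse is x = 28.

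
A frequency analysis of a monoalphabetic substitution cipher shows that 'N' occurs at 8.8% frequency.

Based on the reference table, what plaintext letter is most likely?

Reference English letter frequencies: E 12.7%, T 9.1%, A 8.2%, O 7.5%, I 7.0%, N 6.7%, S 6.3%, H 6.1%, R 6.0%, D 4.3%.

Step 1: The observed frequency is 8.8%.
Step 2: Compare with English frequencies:
  E: 12.7% (difference: 3.9%)
  T: 9.1% (difference: 0.3%) <-- closest
  A: 8.2% (difference: 0.6%)
  O: 7.5% (difference: 1.3%)
  I: 7.0% (difference: 1.8%)
  N: 6.7% (difference: 2.1%)
  S: 6.3% (difference: 2.5%)
  H: 6.1% (difference: 2.7%)
  R: 6.0% (difference: 2.8%)
  D: 4.3% (difference: 4.5%)
Step 3: 'N' most likely represents 'T' (frequency 9.1%).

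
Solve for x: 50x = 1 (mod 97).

Step 1: We need x such that 50 * x = 1 (mod 97).
Step 2: Using the extended Euclidean algorithm or trial:
  50 * 33 = 1650 = 17 * 97 + 1.
Step 3: Since 1650 mod 97 = 1, the inverse is x = 33.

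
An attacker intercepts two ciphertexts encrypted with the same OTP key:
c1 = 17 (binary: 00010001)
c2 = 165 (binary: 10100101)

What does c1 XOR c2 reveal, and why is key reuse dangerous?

Step 1: c1 XOR c2 = (m1 XOR k) XOR (m2 XOR k).
Step 2: By XOR associativity/commutativity: = m1 XOR m2 XOR k XOR k = m1 XOR m2.
Step 3: 00010001 XOR 10100101 = 10110100 = 180.
Step 4: The key cancels out! An attacker learns m1 XOR m2 = 180, revealing the relationship between plaintexts.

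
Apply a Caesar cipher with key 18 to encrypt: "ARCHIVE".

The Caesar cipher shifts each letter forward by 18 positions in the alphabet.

Step 1: For each letter, shift forward by 18 positions (mod 26).
  A (position 0) -> position (0+18) mod 26 = 18 -> S
  R (position 17) -> position (17+18) mod 26 = 9 -> J
  C (position 2) -> position (2+18) mod 26 = 20 -> U
  H (position 7) -> position (7+18) mod 26 = 25 -> Z
  I (position 8) -> position (8+18) mod 26 = 0 -> A
  V (position 21) -> position (21+18) mod 26 = 13 -> N
  E (position 4) -> position (4+18) mod 26 = 22 -> W
Result: SJUZANW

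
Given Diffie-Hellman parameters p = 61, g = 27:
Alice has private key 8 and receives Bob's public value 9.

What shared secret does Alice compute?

Step 1: s = B^a mod p = 9^8 mod 61.
  9^1 mod 61 = 9
  9^2 mod 61 = (9 * 9) mod 61 = 20
  9^3 mod 61 = (20 * 9) mod 61 = 58
  9^4 mod 61 = (58 * 9) mod 61 = 34
  9^5 mod 61 = (34 * 9) mod 61 = 1
  9^6 mod 61 = (1 * 9) mod 61 = 9
  9^7 mod 61 = (9 * 9) mod 61 = 20
  9^8 mod 61 = (20 * 9) mod 61 = 58
Result: shared secret = 58.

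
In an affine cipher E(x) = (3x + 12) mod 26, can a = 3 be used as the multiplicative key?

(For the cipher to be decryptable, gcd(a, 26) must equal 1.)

Step 1: Compute gcd(3, 26).
Step 2: gcd(3, 26) = 1.
Since gcd = 1, 3 is coprime with 26, so it is a valid key.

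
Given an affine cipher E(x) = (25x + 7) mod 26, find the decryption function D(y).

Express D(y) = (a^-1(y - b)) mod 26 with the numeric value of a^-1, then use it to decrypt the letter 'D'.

Step 1: Find a^-1, the modular inverse of 25 mod 26.
Step 2: We need 25 * a^-1 = 1 (mod 26).
Step 3: 25 * 25 = 625 = 24 * 26 + 1, so a^-1 = 25.
Step 4: D(y) = 25(y - 7) mod 26.
Step 5: Apply to 'D' (y = 3): D(3) = 25 * (3 - 7) mod 26 = 25 * -4 mod 26 = 4 -> 'E'.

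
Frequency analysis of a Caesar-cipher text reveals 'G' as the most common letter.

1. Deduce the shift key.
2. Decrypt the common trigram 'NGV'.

Step 1: In English, 'E' is the most frequent letter (12.7%).
Step 2: The most frequent ciphertext letter is 'G' (position 6).
Step 3: Shift = (6 - 4) mod 26 = 2.
Step 4: Decrypt 'NGV' by shifting back 2:
  N -> L
  G -> E
  V -> T
Step 5: 'NGV' decrypts to 'LET'.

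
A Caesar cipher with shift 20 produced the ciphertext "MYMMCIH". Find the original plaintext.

Step 1: Reverse the shift by subtracting 20 from each letter position.
  M (position 12) -> position (12-20) mod 26 = 18 -> S
  Y (position 24) -> position (24-20) mod 26 = 4 -> E
  M (position 12) -> position (12-20) mod 26 = 18 -> S
  M (position 12) -> position (12-20) mod 26 = 18 -> S
  C (position 2) -> position (2-20) mod 26 = 8 -> I
  I (position 8) -> position (8-20) mod 26 = 14 -> O
  H (position 7) -> position (7-20) mod 26 = 13 -> N
Decrypted message: SESSION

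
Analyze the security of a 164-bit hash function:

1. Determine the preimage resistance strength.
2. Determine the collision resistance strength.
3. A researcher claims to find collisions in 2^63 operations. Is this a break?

Step 1: Preimage resistance requires brute-force of 2^164 operations.
Step 2: Collision resistance (birthday bound) = 2^(164/2) = 2^82.
Step 3: The claimed attack costs 2^63 operations.
Step 4: Since 2^63 < 2^82, the claimed attack beats the generic birthday bound, so collision resistance is broken.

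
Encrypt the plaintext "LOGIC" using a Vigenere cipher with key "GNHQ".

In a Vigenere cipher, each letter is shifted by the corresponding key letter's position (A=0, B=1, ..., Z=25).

Step 1: Repeat key to match plaintext length:
  Plaintext: LOGIC
  Key:       GNHQG
Step 2: Encrypt each letter:
  L(11) + G(6) = (11+6) mod 26 = 17 = R
  O(14) + N(13) = (14+13) mod 26 = 1 = B
  G(6) + H(7) = (6+7) mod 26 = 13 = N
  I(8) + Q(16) = (8+16) mod 26 = 24 = Y
  C(2) + G(6) = (2+6) mod 26 = 8 = I
Ciphertext: RBNYI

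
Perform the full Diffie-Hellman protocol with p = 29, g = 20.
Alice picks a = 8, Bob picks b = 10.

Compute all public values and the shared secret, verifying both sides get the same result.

Step 1: A = g^a mod p = 20^8 mod 29 = 20.
Step 2: B = g^b mod p = 20^10 mod 29 = 25.
Step 3: Alice computes s = B^a mod p = 25^8 mod 29 = 25.
Step 4: Bob computes s = A^b mod p = 20^10 mod 29 = 25.
Both sides agree: shared secret = 25.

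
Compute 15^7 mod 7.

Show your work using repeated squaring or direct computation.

Step 1: Compute 15^7 mod 7 step by step, reducing modulo 7 at each step.
  15^1 mod 7 = 1
  15^2 mod 7 = (1 * 15) mod 7 = 1
  15^3 mod 7 = (1 * 15) mod 7 = 1
  15^4 mod 7 = (1 * 15) mod 7 = 1
  15^5 mod 7 = (1 * 15) mod 7 = 1
  15^6 mod 7 = (1 * 15) mod 7 = 1
  15^7 mod 7 = (1 * 15) mod 7 = 1
Step 2: Result = 1.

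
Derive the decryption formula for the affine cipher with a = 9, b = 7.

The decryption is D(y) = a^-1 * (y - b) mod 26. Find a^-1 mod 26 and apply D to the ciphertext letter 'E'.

Step 1: Find a^-1, the modular inverse of 9 mod 26.
Step 2: We need 9 * a^-1 = 1 (mod 26).
Step 3: 9 * 3 = 27 = 1 * 26 + 1, so a^-1 = 3.
Step 4: D(y) = 3(y - 7) mod 26.
Step 5: Apply to 'E' (y = 4): D(4) = 3 * (4 - 7) mod 26 = 3 * -3 mod 26 = 17 -> 'R'.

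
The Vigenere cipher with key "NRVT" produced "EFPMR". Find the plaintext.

Step 1: Extend key: NRVTN
Step 2: Decrypt each letter (c - k) mod 26:
  E(4) - N(13) = (4-13) mod 26 = 17 = R
  F(5) - R(17) = (5-17) mod 26 = 14 = O
  P(15) - V(21) = (15-21) mod 26 = 20 = U
  M(12) - T(19) = (12-19) mod 26 = 19 = T
  R(17) - N(13) = (17-13) mod 26 = 4 = E
Plaintext: ROUTE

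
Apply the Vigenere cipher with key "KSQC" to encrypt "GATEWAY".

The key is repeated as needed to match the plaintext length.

Step 1: Repeat key to match plaintext length:
  Plaintext: GATEWAY
  Key:       KSQCKSQ
Step 2: Encrypt each letter:
  G(6) + K(10) = (6+10) mod 26 = 16 = Q
  A(0) + S(18) = (0+18) mod 26 = 18 = S
  T(19) + Q(16) = (19+16) mod 26 = 9 = J
  E(4) + C(2) = (4+2) mod 26 = 6 = G
  W(22) + K(10) = (22+10) mod 26 = 6 = G
  A(0) + S(18) = (0+18) mod 26 = 18 = S
  Y(24) + Q(16) = (24+16) mod 26 = 14 = O
Ciphertext: QSJGGSO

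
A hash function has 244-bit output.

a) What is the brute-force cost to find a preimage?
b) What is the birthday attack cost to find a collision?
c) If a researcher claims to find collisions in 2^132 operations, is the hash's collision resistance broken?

Step 1: Preimage resistance requires brute-force of 2^244 operations.
Step 2: Collision resistance (birthday bound) = 2^(244/2) = 2^122.
Step 3: The claimed attack costs 2^132 operations.
Step 4: Since 2^132 >= 2^122, the claimed attack is no faster than the generic birthday attack, so this does not break collision resistance.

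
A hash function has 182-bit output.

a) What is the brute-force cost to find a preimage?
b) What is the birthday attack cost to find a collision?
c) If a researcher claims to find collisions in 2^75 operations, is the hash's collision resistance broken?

Step 1: Preimage resistance requires brute-force of 2^182 operations.
Step 2: Collision resistance (birthday bound) = 2^(182/2) = 2^91.
Step 3: The claimed attack costs 2^75 operations.
Step 4: Since 2^75 < 2^91, the claimed attack beats the generic birthday bound, so collision resistance is broken.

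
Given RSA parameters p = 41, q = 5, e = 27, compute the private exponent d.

Step 1: n = 41 * 5 = 205.
Step 2: phi(n) = 40 * 4 = 160.
Step 3: Find d such that 27 * d = 1 (mod 160).
Step 4: d = 27^(-1) mod 160 = 83.
Verification: 27 * 83 = 2241 = 14 * 160 + 1.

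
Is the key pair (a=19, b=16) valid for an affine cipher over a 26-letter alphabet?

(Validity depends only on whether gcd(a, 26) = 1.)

Step 1: Compute gcd(19, 26).
Step 2: gcd(19, 26) = 1.
Since gcd = 1, 19 is coprime with 26, so it is a valid key.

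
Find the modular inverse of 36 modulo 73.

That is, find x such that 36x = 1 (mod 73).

Step 1: We need x such that 36 * x = 1 (mod 73).
Step 2: Using the extended Euclidean algorithm or trial:
  36 * 71 = 2556 = 35 * 73 + 1.
Step 3: Since 2556 mod 73 = 1, the inverse is x = 71.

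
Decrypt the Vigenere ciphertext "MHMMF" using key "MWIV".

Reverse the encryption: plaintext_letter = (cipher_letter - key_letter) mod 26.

Step 1: Extend key: MWIVM
Step 2: Decrypt each letter (c - k) mod 26:
  M(12) - M(12) = (12-12) mod 26 = 0 = A
  H(7) - W(22) = (7-22) mod 26 = 11 = L
  M(12) - I(8) = (12-8) mod 26 = 4 = E
  M(12) - V(21) = (12-21) mod 26 = 17 = R
  F(5) - M(12) = (5-12) mod 26 = 19 = T
Plaintext: ALERT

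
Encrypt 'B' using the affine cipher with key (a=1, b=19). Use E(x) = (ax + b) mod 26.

Step 1: Convert 'B' to number: x = 1.
Step 2: E(1) = (1 * 1 + 19) mod 26 = 20 mod 26 = 20.
Step 3: Convert 20 back to letter: U.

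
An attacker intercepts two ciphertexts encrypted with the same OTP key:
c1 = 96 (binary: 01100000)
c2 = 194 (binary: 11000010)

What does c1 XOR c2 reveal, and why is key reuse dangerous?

Step 1: c1 XOR c2 = (m1 XOR k) XOR (m2 XOR k).
Step 2: By XOR associativity/commutativity: = m1 XOR m2 XOR k XOR k = m1 XOR m2.
Step 3: 01100000 XOR 11000010 = 10100010 = 162.
Step 4: The key cancels out! An attacker learns m1 XOR m2 = 162, revealing the relationship between plaintexts.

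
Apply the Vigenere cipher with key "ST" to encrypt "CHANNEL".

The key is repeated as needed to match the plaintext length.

Step 1: Repeat key to match plaintext length:
  Plaintext: CHANNEL
  Key:       STSTSTS
Step 2: Encrypt each letter:
  C(2) + S(18) = (2+18) mod 26 = 20 = U
  H(7) + T(19) = (7+19) mod 26 = 0 = A
  A(0) + S(18) = (0+18) mod 26 = 18 = S
  N(13) + T(19) = (13+19) mod 26 = 6 = G
  N(13) + S(18) = (13+18) mod 26 = 5 = F
  E(4) + T(19) = (4+19) mod 26 = 23 = X
  L(11) + S(18) = (11+18) mod 26 = 3 = D
Ciphertext: UASGFXD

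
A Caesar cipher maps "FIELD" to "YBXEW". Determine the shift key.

Step 1: Compare first letters: F (position 5) -> Y (position 24).
Step 2: Shift = (24 - 5) mod 26 = 19.
The shift value is 19.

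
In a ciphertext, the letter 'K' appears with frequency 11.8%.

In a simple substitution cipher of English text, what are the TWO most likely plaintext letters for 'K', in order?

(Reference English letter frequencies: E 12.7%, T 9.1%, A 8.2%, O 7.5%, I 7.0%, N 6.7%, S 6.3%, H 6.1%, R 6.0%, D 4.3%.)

Step 1: Observed frequency of 'K' is 11.8%.
Step 2: Compute distances to each reference frequency and sort:
  E (12.7%): difference = 0.9% <-- BEST
  T (9.1%): difference = 2.7% <-- RUNNER-UP
  A (8.2%): difference = 3.6%
  O (7.5%): difference = 4.3%
  I (7.0%): difference = 4.8%
Step 3: Most likely is 'E' (12.7%, diff 0.9%); second most likely is 'T' (9.1%, diff 2.7%).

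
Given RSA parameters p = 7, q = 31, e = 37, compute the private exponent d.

Step 1: n = 7 * 31 = 217.
Step 2: phi(n) = 6 * 30 = 180.
Step 3: Find d such that 37 * d = 1 (mod 180).
Step 4: d = 37^(-1) mod 180 = 73.
Verification: 37 * 73 = 2701 = 15 * 180 + 1.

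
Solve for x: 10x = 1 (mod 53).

Step 1: We need x such that 10 * x = 1 (mod 53).
Step 2: Using the extended Euclidean algorithm or trial:
  10 * 16 = 160 = 3 * 53 + 1.
Step 3: Since 160 mod 53 = 1, the inverse is x = 16.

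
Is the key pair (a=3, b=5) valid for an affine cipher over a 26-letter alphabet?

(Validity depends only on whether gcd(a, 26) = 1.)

Step 1: Compute gcd(3, 26).
Step 2: gcd(3, 26) = 1.
Since gcd = 1, 3 is coprime with 26, so it is a valid key.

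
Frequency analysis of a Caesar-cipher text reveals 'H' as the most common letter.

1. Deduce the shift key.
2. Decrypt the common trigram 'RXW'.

Step 1: In English, 'E' is the most frequent letter (12.7%).
Step 2: The most frequent ciphertext letter is 'H' (position 7).
Step 3: Shift = (7 - 4) mod 26 = 3.
Step 4: Decrypt 'RXW' by shifting back 3:
  R -> O
  X -> U
  W -> T
Step 5: 'RXW' decrypts to 'OUT'.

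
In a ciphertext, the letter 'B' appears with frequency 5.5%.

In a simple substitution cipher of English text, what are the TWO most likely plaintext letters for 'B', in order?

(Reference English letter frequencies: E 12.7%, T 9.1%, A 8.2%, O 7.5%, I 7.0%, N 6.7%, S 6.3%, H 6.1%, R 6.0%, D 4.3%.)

Step 1: Observed frequency of 'B' is 5.5%.
Step 2: Compute distances to each reference frequency and sort:
  R (6.0%): difference = 0.5% <-- BEST
  H (6.1%): difference = 0.6% <-- RUNNER-UP
  S (6.3%): difference = 0.8%
  N (6.7%): difference = 1.2%
  D (4.3%): difference = 1.2%
Step 3: Most likely is 'R' (6.0%, diff 0.5%); second most likely is 'H' (6.1%, diff 0.6%).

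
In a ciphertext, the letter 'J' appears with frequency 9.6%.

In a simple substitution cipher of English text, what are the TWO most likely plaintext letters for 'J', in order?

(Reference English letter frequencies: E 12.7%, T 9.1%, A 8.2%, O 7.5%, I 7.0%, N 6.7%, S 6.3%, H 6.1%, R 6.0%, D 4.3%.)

Step 1: Observed frequency of 'J' is 9.6%.
Step 2: Compute distances to each reference frequency and sort:
  T (9.1%): difference = 0.5% <-- BEST
  A (8.2%): difference = 1.4% <-- RUNNER-UP
  O (7.5%): difference = 2.1%
  I (7.0%): difference = 2.6%
  N (6.7%): difference = 2.9%
Step 3: Most likely is 'T' (9.1%, diff 0.5%); second most likely is 'A' (8.2%, diff 1.4%).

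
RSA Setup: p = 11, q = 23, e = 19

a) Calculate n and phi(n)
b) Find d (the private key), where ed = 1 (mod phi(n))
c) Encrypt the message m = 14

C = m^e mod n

Step 1: n = 11 * 23 = 253.
Step 2: phi(n) = (11-1)(23-1) = 10 * 22 = 220.
Step 3: Find d = 19^(-1) mod 220 = 139.
  Verify: 19 * 139 = 2641 = 1 (mod 220).
Step 4: C = 14^19 mod 253 = 125.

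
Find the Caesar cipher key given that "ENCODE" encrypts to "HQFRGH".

Step 1: Compare first letters: E (position 4) -> H (position 7).
Step 2: Shift = (7 - 4) mod 26 = 3.
The shift value is 3.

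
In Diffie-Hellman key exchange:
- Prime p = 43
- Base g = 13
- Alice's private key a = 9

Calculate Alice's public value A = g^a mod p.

Step 1: A = g^a mod p = 13^9 mod 43.
  13^1 mod 43 = 13
  13^2 mod 43 = (13 * 13) mod 43 = 40
  13^3 mod 43 = (40 * 13) mod 43 = 4
  13^4 mod 43 = (4 * 13) mod 43 = 9
  13^5 mod 43 = (9 * 13) mod 43 = 31
  13^6 mod 43 = (31 * 13) mod 43 = 16
  13^7 mod 43 = (16 * 13) mod 43 = 36
  13^8 mod 43 = (36 * 13) mod 43 = 38
  13^9 mod 43 = (38 * 13) mod 43 = 21
Result: A = 21.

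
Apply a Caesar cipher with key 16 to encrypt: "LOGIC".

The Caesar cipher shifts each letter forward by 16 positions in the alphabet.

Step 1: For each letter, shift forward by 16 positions (mod 26).
  L (position 11) -> position (11+16) mod 26 = 1 -> B
  O (position 14) -> position (14+16) mod 26 = 4 -> E
  G (position 6) -> position (6+16) mod 26 = 22 -> W
  I (position 8) -> position (8+16) mod 26 = 24 -> Y
  C (position 2) -> position (2+16) mod 26 = 18 -> S
Result: BEWYS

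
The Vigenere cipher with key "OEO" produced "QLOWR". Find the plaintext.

Step 1: Extend key: OEOOE
Step 2: Decrypt each letter (c - k) mod 26:
  Q(16) - O(14) = (16-14) mod 26 = 2 = C
  L(11) - E(4) = (11-4) mod 26 = 7 = H
  O(14) - O(14) = (14-14) mod 26 = 0 = A
  W(22) - O(14) = (22-14) mod 26 = 8 = I
  R(17) - E(4) = (17-4) mod 26 = 13 = N
Plaintext: CHAIN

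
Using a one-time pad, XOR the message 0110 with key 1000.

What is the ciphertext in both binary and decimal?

Step 1: Write out the XOR operation bit by bit:
  Message: 0110
  Key:     1000
  XOR:     1110
Step 2: Convert to decimal: 1110 = 14.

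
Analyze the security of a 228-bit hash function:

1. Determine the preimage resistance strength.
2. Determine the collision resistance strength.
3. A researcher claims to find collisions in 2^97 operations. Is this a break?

Step 1: Preimage resistance requires brute-force of 2^228 operations.
Step 2: Collision resistance (birthday bound) = 2^(228/2) = 2^114.
Step 3: The claimed attack costs 2^97 operations.
Step 4: Since 2^97 < 2^114, the claimed attack beats the generic birthday bound, so collision resistance is broken.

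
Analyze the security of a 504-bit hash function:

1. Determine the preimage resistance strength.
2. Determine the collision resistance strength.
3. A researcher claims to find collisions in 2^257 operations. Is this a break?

Step 1: Preimage resistance requires brute-force of 2^504 operations.
Step 2: Collision resistance (birthday bound) = 2^(504/2) = 2^252.
Step 3: The claimed attack costs 2^257 operations.
Step 4: Since 2^257 >= 2^252, the claimed attack is no faster than the generic birthday attack, so this does not break collision resistance.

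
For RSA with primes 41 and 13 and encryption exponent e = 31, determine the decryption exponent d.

Step 1: n = 41 * 13 = 533.
Step 2: phi(n) = 40 * 12 = 480.
Step 3: Find d such that 31 * d = 1 (mod 480).
Step 4: d = 31^(-1) mod 480 = 31.
Verification: 31 * 31 = 961 = 2 * 480 + 1.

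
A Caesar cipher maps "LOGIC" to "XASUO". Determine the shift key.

Step 1: Compare first letters: L (position 11) -> X (position 23).
Step 2: Shift = (23 - 11) mod 26 = 12.
The shift value is 12.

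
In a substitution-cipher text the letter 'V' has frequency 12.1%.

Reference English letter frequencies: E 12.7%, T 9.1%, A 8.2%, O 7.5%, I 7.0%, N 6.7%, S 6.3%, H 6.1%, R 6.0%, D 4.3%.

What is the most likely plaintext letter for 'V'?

Step 1: The observed frequency is 12.1%.
Step 2: Compare with English frequencies:
  E: 12.7% (difference: 0.6%) <-- closest
  T: 9.1% (difference: 3.0%)
  A: 8.2% (difference: 3.9%)
  O: 7.5% (difference: 4.6%)
  I: 7.0% (difference: 5.1%)
  N: 6.7% (difference: 5.4%)
  S: 6.3% (difference: 5.8%)
  H: 6.1% (difference: 6.0%)
  R: 6.0% (difference: 6.1%)
  D: 4.3% (difference: 7.8%)
Step 3: 'V' most likely represents 'E' (frequency 12.7%).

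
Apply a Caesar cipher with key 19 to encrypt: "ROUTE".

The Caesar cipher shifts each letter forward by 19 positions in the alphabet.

Step 1: For each letter, shift forward by 19 positions (mod 26).
  R (position 17) -> position (17+19) mod 26 = 10 -> K
  O (position 14) -> position (14+19) mod 26 = 7 -> H
  U (position 20) -> position (20+19) mod 26 = 13 -> N
  T (position 19) -> position (19+19) mod 26 = 12 -> M
  E (position 4) -> position (4+19) mod 26 = 23 -> X
Result: KHNMX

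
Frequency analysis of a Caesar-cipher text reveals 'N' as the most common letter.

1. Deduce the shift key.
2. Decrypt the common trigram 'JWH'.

Step 1: In English, 'E' is the most frequent letter (12.7%).
Step 2: The most frequent ciphertext letter is 'N' (position 13).
Step 3: Shift = (13 - 4) mod 26 = 9.
Step 4: Decrypt 'JWH' by shifting back 9:
  J -> A
  W -> N
  H -> Y
Step 5: 'JWH' decrypts to 'ANY'.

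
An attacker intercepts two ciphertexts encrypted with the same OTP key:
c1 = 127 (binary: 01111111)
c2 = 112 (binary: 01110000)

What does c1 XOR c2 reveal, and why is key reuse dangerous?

Step 1: c1 XOR c2 = (m1 XOR k) XOR (m2 XOR k).
Step 2: By XOR associativity/commutativity: = m1 XOR m2 XOR k XOR k = m1 XOR m2.
Step 3: 01111111 XOR 01110000 = 00001111 = 15.
Step 4: The key cancels out! An attacker learns m1 XOR m2 = 15, revealing the relationship between plaintexts.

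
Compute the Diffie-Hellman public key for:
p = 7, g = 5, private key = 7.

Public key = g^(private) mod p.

Step 1: A = g^a mod p = 5^7 mod 7.
  5^1 mod 7 = 5
  5^2 mod 7 = (5 * 5) mod 7 = 4
  5^3 mod 7 = (4 * 5) mod 7 = 6
  5^4 mod 7 = (6 * 5) mod 7 = 2
  5^5 mod 7 = (2 * 5) mod 7 = 3
  5^6 mod 7 = (3 * 5) mod 7 = 1
  5^7 mod 7 = (1 * 5) mod 7 = 5
Result: A = 5.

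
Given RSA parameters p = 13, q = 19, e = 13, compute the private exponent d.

Step 1: n = 13 * 19 = 247.
Step 2: phi(n) = 12 * 18 = 216.
Step 3: Find d such that 13 * d = 1 (mod 216).
Step 4: d = 13^(-1) mod 216 = 133.
Verification: 13 * 133 = 1729 = 8 * 216 + 1.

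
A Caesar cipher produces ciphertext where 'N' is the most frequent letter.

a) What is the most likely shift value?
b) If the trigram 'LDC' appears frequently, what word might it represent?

Step 1: In English, 'E' is the most frequent letter (12.7%).
Step 2: The most frequent ciphertext letter is 'N' (position 13).
Step 3: Shift = (13 - 4) mod 26 = 9.
Step 4: Decrypt 'LDC' by shifting back 9:
  L -> C
  D -> U
  C -> T
Step 5: 'LDC' decrypts to 'CUT'.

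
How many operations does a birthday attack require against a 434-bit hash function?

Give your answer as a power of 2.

Step 1: The birthday paradox gives collision probability ~50% after sqrt(2^n) = 2^(n/2) hashes.
Step 2: For 434-bit output: 2^(434/2) = 2^217.
Step 3: Approximately 2^217 hash computations needed.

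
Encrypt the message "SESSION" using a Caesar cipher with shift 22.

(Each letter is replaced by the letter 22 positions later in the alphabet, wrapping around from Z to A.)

Step 1: For each letter, shift forward by 22 positions (mod 26).
  S (position 18) -> position (18+22) mod 26 = 14 -> O
  E (position 4) -> position (4+22) mod 26 = 0 -> A
  S (position 18) -> position (18+22) mod 26 = 14 -> O
  S (position 18) -> position (18+22) mod 26 = 14 -> O
  I (position 8) -> position (8+22) mod 26 = 4 -> E
  O (position 14) -> position (14+22) mod 26 = 10 -> K
  N (position 13) -> position (13+22) mod 26 = 9 -> J
Result: OAOOEKJ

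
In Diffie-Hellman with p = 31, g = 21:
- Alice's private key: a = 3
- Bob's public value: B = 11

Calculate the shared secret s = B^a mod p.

Step 1: s = B^a mod p = 11^3 mod 31.
  11^1 mod 31 = 11
  11^2 mod 31 = (11 * 11) mod 31 = 28
  11^3 mod 31 = (28 * 11) mod 31 = 29
Result: shared secret = 29.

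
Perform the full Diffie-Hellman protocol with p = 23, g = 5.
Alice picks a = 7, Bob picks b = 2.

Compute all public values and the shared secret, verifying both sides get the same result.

Step 1: A = g^a mod p = 5^7 mod 23 = 17.
Step 2: B = g^b mod p = 5^2 mod 23 = 2.
Step 3: Alice computes s = B^a mod p = 2^7 mod 23 = 13.
Step 4: Bob computes s = A^b mod p = 17^2 mod 23 = 13.
Both sides agree: shared secret = 13.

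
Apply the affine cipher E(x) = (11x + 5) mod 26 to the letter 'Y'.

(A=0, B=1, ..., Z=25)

Step 1: Convert 'Y' to number: x = 24.
Step 2: E(24) = (11 * 24 + 5) mod 26 = 269 mod 26 = 9.
Step 3: Convert 9 back to letter: J.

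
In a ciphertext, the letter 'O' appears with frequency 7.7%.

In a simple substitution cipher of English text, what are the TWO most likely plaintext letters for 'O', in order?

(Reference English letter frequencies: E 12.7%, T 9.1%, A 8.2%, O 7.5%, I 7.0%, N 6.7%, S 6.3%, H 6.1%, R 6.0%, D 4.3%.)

Step 1: Observed frequency of 'O' is 7.7%.
Step 2: Compute distances to each reference frequency and sort:
  O (7.5%): difference = 0.2% <-- BEST
  A (8.2%): difference = 0.5% <-- RUNNER-UP
  I (7.0%): difference = 0.7%
  N (6.7%): difference = 1.0%
  T (9.1%): difference = 1.4%
Step 3: Most likely is 'O' (7.5%, diff 0.2%); second most likely is 'A' (8.2%, diff 0.5%).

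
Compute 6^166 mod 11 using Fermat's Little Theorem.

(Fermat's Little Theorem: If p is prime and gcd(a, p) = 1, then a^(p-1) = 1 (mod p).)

Step 1: Since 11 is prime, by Fermat's Little Theorem: 6^10 = 1 (mod 11).
Step 2: Reduce exponent: 166 mod 10 = 6.
Step 3: So 6^166 = 6^6 (mod 11).
Step 4: 6^6 mod 11 = 5.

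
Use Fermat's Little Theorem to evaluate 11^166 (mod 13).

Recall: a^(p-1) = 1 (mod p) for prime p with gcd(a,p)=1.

Step 1: Since 13 is prime, by Fermat's Little Theorem: 11^12 = 1 (mod 13).
Step 2: Reduce exponent: 166 mod 12 = 10.
Step 3: So 11^166 = 11^10 (mod 13).
Step 4: 11^10 mod 13 = 10.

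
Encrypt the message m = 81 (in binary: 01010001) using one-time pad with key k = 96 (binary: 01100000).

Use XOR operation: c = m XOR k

Step 1: Write out the XOR operation bit by bit:
  Message: 01010001
  Key:     01100000
  XOR:     00110001
Step 2: Convert to decimal: 00110001 = 49.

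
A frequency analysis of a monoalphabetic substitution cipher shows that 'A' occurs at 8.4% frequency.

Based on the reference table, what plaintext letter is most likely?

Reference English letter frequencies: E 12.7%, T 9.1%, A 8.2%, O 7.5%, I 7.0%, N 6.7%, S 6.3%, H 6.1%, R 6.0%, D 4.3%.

Step 1: The observed frequency is 8.4%.
Step 2: Compare with English frequencies:
  E: 12.7% (difference: 4.3%)
  T: 9.1% (difference: 0.7%)
  A: 8.2% (difference: 0.2%) <-- closest
  O: 7.5% (difference: 0.9%)
  I: 7.0% (difference: 1.4%)
  N: 6.7% (difference: 1.7%)
  S: 6.3% (difference: 2.1%)
  H: 6.1% (difference: 2.3%)
  R: 6.0% (difference: 2.4%)
  D: 4.3% (difference: 4.1%)
Step 3: 'A' most likely represents 'A' (frequency 8.2%).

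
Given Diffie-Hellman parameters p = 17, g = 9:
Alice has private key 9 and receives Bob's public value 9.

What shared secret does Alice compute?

Step 1: s = B^a mod p = 9^9 mod 17.
  9^1 mod 17 = 9
  9^2 mod 17 = (9 * 9) mod 17 = 13
  9^3 mod 17 = (13 * 9) mod 17 = 15
  9^4 mod 17 = (15 * 9) mod 17 = 16
  9^5 mod 17 = (16 * 9) mod 17 = 8
  9^6 mod 17 = (8 * 9) mod 17 = 4
  9^7 mod 17 = (4 * 9) mod 17 = 2
  9^8 mod 17 = (2 * 9) mod 17 = 1
  9^9 mod 17 = (1 * 9) mod 17 = 9
Result: shared secret = 9.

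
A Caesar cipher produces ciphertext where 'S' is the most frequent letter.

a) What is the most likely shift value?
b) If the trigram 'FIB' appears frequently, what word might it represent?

Step 1: In English, 'E' is the most frequent letter (12.7%).
Step 2: The most frequent ciphertext letter is 'S' (position 18).
Step 3: Shift = (18 - 4) mod 26 = 14.
Step 4: Decrypt 'FIB' by shifting back 14:
  F -> R
  I -> U
  B -> N
Step 5: 'FIB' decrypts to 'RUN'.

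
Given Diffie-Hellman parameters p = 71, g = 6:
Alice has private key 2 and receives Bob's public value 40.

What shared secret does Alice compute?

Step 1: s = B^a mod p = 40^2 mod 71.
  40^1 mod 71 = 40
  40^2 mod 71 = (40 * 40) mod 71 = 38
Result: shared secret = 38.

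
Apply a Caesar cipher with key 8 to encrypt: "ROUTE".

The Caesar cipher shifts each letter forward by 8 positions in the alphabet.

Step 1: For each letter, shift forward by 8 positions (mod 26).
  R (position 17) -> position (17+8) mod 26 = 25 -> Z
  O (position 14) -> position (14+8) mod 26 = 22 -> W
  U (position 20) -> position (20+8) mod 26 = 2 -> C
  T (position 19) -> position (19+8) mod 26 = 1 -> B
  E (position 4) -> position (4+8) mod 26 = 12 -> M
Result: ZWCBM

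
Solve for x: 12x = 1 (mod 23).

Step 1: We need x such that 12 * x = 1 (mod 23).
Step 2: Using the extended Euclidean algorithm or trial:
  12 * 2 = 24 = 1 * 23 + 1.
Step 3: Since 24 mod 23 = 1, the inverse is x = 2.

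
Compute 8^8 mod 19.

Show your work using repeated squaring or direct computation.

Step 1: Compute 8^8 mod 19 step by step, reducing modulo 19 at each step.
  8^1 mod 19 = 8
  8^2 mod 19 = (8 * 8) mod 19 = 7
  8^3 mod 19 = (7 * 8) mod 19 = 18
  8^4 mod 19 = (18 * 8) mod 19 = 11
  8^5 mod 19 = (11 * 8) mod 19 = 12
  8^6 mod 19 = (12 * 8) mod 19 = 1
  8^7 mod 19 = (1 * 8) mod 19 = 8
  8^8 mod 19 = (8 * 8) mod 19 = 7
Step 2: Result = 7.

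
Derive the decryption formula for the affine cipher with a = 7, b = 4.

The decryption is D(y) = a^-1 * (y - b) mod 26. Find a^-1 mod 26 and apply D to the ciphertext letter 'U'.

Step 1: Find a^-1, the modular inverse of 7 mod 26.
Step 2: We need 7 * a^-1 = 1 (mod 26).
Step 3: 7 * 15 = 105 = 4 * 26 + 1, so a^-1 = 15.
Step 4: D(y) = 15(y - 4) mod 26.
Step 5: Apply to 'U' (y = 20): D(20) = 15 * (20 - 4) mod 26 = 15 * 16 mod 26 = 6 -> 'G'.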